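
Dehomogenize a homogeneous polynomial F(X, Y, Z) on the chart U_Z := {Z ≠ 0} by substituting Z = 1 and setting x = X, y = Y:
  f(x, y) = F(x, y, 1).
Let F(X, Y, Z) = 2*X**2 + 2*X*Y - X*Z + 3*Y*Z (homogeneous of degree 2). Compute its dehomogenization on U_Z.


f(x, y) = 2*x**2 + 2*x*y - x + 3*y

On U_Z we set Z = 1. Each monomial c·X^i·Y^j·Z^k in F becomes c·x^i·y^j·1^k = c·x^i·y^j.
Substituting Z = 1: F(X, Y, 1) = 2*x**2 + 2*x*y - x + 3*y.
Note: deg(f) ≤ deg(F) = 2; strict inequality happens when F is divisible by Z (lost terms).


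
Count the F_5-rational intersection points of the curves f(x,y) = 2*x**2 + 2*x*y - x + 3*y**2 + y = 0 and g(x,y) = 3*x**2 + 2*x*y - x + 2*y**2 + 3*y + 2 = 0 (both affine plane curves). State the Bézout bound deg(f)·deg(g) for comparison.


Common zeros: ∅; count = 0; Bézout bound = 4.

deg(f) = 2, deg(g) = 2, so Bézout bound = 4.
Scan x ∈ F_5. For each x, list the y ∈ F_5 with f(x, y) ≡ 0 and those with g(x, y) ≡ 0 (mod 5); the common zeros in that column are the intersection.
  x = 0: f ≡ 0 at y ∈ {0, 3}; g ≡ 0 at y ∈ ∅; common: ∅.
  x = 1: f ≡ 0 at y ∈ ∅; g ≡ 0 at y ∈ ∅; common: ∅.
  x = 2: f ≡ 0 at y ∈ ∅; g ≡ 0 at y ∈ ∅; common: ∅.
  x = 3: f ≡ 0 at y ∈ {0, 1}; g ≡ 0 at y ∈ ∅; common: ∅.
  x = 4: f ≡ 0 at y ∈ {1}; g ≡ 0 at y ∈ ∅; common: ∅.
Collecting: common zeros = ∅, so the count is 0.
Comparison with the Bézout bound: 0 ≤ 4 = deg(f)·deg(g), as expected for curves with no common component (the affine F_5-count falls short of the bound because intersections may lie at infinity, over extension fields, or carry multiplicity).


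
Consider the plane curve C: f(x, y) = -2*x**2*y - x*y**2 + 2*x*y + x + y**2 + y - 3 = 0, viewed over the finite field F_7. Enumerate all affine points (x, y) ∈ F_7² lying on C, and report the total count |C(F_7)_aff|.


Affine F_7-points: {(1, 2), (3, 0), (3, 5), (4, 5), (4, 6)}; count = 5.

For each of the 49 pairs (x, y) ∈ F_7², evaluate f(x, y) mod 7. Record the zeros.
  x = 0: [0↦4, 1↦6, 2↦3, 3↦2, 4↦3, 5↦6, 6↦4]  zeros at y ∈ ∅
  x = 1: [0↦5, 1↦6, 2↦0, 3↦1, 4↦2, 5↦3, 6↦4]  zeros at y ∈ {2}
  x = 2: [0↦6, 1↦2, 2↦3, 3↦2, 4↦6, 5↦1, 6↦1]  zeros at y ∈ ∅
  x = 3: [0↦0, 1↦1, 2↦5, 3↦5, 4↦1, 5↦0, 6↦2]  zeros at y ∈ {0, 5}
  x = 4: [0↦1, 1↦3, 2↦6, 3↦3, 4↦1, 5↦0, 6↦0]  zeros at y ∈ {5, 6}
  x = 5: [0↦2, 1↦1, 2↦6, 3↦3, 4↦6, 5↦1, 6↦2]  zeros at y ∈ ∅
  x = 6: [0↦3, 1↦2, 2↦5, 3↦5, 4↦2, 5↦3, 6↦1]  zeros at y ∈ ∅
Collecting zeros: affine points = {(1, 2), (3, 0), (3, 5), (4, 5), (4, 6)}.
Total count |C(F_7)_aff| = 5.


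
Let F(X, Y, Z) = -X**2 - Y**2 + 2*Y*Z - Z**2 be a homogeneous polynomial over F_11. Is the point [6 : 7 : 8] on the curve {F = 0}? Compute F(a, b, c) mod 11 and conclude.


F(6,7,8) ≡ 7 (mod 11); P is NOT on the curve.

Evaluate F(6, 7, 8) term-by-term (mod 11).
  -X**2 ↦ -1·36·1·1 = -36
  -Y**2 ↦ -1·1·49·1 = -49
  2*Y*Z ↦ 2·1·7·8 = 112
  -Z**2 ↦ -1·1·1·64 = -64
Sum: F(6, 7, 8) = (-36) + (-49) + (112) + (-64) = -37.
Reducing mod 11: -37 ≡ 7 (mod 11).
Since F(a, b, c) ≡ 7 ≠ 0 (mod 11), P does NOT lie on the curve.


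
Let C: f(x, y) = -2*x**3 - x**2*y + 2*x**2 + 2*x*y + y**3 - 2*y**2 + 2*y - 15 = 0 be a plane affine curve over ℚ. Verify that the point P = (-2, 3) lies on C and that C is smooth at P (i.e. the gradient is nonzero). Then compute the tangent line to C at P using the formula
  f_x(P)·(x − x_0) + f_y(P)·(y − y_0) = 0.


Tangent line at P: -14*x + 9*y - 55 = 0.

Step 1: f(-2, 3) = 0, so P lies on C.
Step 2: partial derivatives
  f_x(x, y) = -6*x**2 - 2*x*y + 4*x + 2*y, f_y(x, y) = -x**2 + 2*x + 3*y**2 - 4*y + 2.
  f_x(P) = -14, f_y(P) = 9 (gradient nonzero, so P is smooth).
Step 3: tangent line at P: -14·(x − -2) + 9·(y − 3) = 0.
Expanding: -14*x + 9*y - 55 = 0.


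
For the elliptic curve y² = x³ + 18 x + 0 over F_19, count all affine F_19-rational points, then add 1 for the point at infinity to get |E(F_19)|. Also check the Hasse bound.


Affine points = {(0, 0), (1, 0), (2, 5), (2, 14), (3, 9), (3, 10), (5, 5), (5, 14), (6, 1), (6, 18), (9, 6), (9, 13), (11, 3), (11, 16), (12, 5), (12, 14), (15, 4), (15, 15), (18, 0)}; affine count = 19; |E(F_19)| = 20.

Discriminant check: Δ ∝ 4a³ + 27b² = 4·18³ + 27·0² = 4·5832 + 27·0 ≡ 15 (mod 19). Nonzero ⇒ E is nonsingular.
For each x ∈ F_19, compute rhs = x³ + 18·x + 0 mod 19, then count y ∈ F_19 with y² ≡ rhs.
  x = 0: rhs = 0, matching y values: 0 (1 points).
  x = 1: rhs = 0, matching y values: 0 (1 points).
  x = 2: rhs = 6, matching y values: 5, 14 (2 points).
  x = 3: rhs = 5, matching y values: 9, 10 (2 points).
  x = 4: rhs = 3, matching y values: none (0 points).
  x = 5: rhs = 6, matching y values: 5, 14 (2 points).
  x = 6: rhs = 1, matching y values: 1, 18 (2 points).
  x = 7: rhs = 13, matching y values: none (0 points).
  x = 8: rhs = 10, matching y values: none (0 points).
  x = 9: rhs = 17, matching y values: 6, 13 (2 points).
  x = 10: rhs = 2, matching y values: none (0 points).
  x = 11: rhs = 9, matching y values: 3, 16 (2 points).
  x = 12: rhs = 6, matching y values: 5, 14 (2 points).
  x = 13: rhs = 18, matching y values: none (0 points).
  x = 14: rhs = 13, matching y values: none (0 points).
  x = 15: rhs = 16, matching y values: 4, 15 (2 points).
  x = 16: rhs = 14, matching y values: none (0 points).
  x = 17: rhs = 13, matching y values: none (0 points).
  x = 18: rhs = 0, matching y values: 0 (1 points).
Total affine count: 19.
Full point count |E(F_19)| = 19 + 1 = 20.
Hasse bound: |20 − (19+1)| = |0| = 0 ≤ 2√19 ≈ 8.7178 ✓.


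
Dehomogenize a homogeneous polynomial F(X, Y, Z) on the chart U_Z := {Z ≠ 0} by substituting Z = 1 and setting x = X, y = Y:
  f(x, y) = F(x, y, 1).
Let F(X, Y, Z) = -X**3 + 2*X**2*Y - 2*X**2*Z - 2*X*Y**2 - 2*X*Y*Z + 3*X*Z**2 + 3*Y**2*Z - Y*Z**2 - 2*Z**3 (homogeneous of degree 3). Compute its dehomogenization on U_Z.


f(x, y) = -x**3 + 2*x**2*y - 2*x**2 - 2*x*y**2 - 2*x*y + 3*x + 3*y**2 - y - 2

On U_Z we set Z = 1. Each monomial c·X^i·Y^j·Z^k in F becomes c·x^i·y^j·1^k = c·x^i·y^j.
Substituting Z = 1: F(X, Y, 1) = -x**3 + 2*x**2*y - 2*x**2 - 2*x*y**2 - 2*x*y + 3*x + 3*y**2 - y - 2.
Note: deg(f) ≤ deg(F) = 3; strict inequality happens when F is divisible by Z (lost terms).


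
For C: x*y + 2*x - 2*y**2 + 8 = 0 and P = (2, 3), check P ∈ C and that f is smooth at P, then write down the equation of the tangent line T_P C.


Tangent line at P: 5*x - 10*y + 20 = 0.

Step 1: f(2, 3) = 0, so P lies on C.
Step 2: partial derivatives
  f_x(x, y) = y + 2, f_y(x, y) = x - 4*y.
  f_x(P) = 5, f_y(P) = -10 (gradient nonzero, so P is smooth).
Step 3: tangent line at P: 5·(x − 2) + -10·(y − 3) = 0.
Expanding: 5*x - 10*y + 20 = 0.


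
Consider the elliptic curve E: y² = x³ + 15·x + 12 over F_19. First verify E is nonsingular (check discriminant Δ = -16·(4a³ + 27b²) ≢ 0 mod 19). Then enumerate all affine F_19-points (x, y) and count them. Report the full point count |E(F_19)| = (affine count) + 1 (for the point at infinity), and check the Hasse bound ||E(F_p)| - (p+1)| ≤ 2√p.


Affine points = {(1, 3), (1, 16), (7, 2), (7, 17), (8, 6), (8, 13), (11, 8), (11, 11), (12, 1), (12, 18), (16, 4), (16, 15)}; affine count = 12; |E(F_19)| = 13.

Discriminant check: Δ ∝ 4a³ + 27b² = 4·15³ + 27·12² = 4·3375 + 27·144 ≡ 3 (mod 19). Nonzero ⇒ E is nonsingular.
For each x ∈ F_19, compute rhs = x³ + 15·x + 12 mod 19, then count y ∈ F_19 with y² ≡ rhs.
  x = 0: rhs = 12, matching y values: none (0 points).
  x = 1: rhs = 9, matching y values: 3, 16 (2 points).
  x = 2: rhs = 12, matching y values: none (0 points).
  x = 3: rhs = 8, matching y values: none (0 points).
  x = 4: rhs = 3, matching y values: none (0 points).
  x = 5: rhs = 3, matching y values: none (0 points).
  x = 6: rhs = 14, matching y values: none (0 points).
  x = 7: rhs = 4, matching y values: 2, 17 (2 points).
  x = 8: rhs = 17, matching y values: 6, 13 (2 points).
  x = 9: rhs = 2, matching y values: none (0 points).
  x = 10: rhs = 3, matching y values: none (0 points).
  x = 11: rhs = 7, matching y values: 8, 11 (2 points).
  x = 12: rhs = 1, matching y values: 1, 18 (2 points).
  x = 13: rhs = 10, matching y values: none (0 points).
  x = 14: rhs = 2, matching y values: none (0 points).
  x = 15: rhs = 2, matching y values: none (0 points).
  x = 16: rhs = 16, matching y values: 4, 15 (2 points).
  x = 17: rhs = 12, matching y values: none (0 points).
  x = 18: rhs = 15, matching y values: none (0 points).
Total affine count: 12.
Full point count |E(F_19)| = 12 + 1 = 13.
Hasse bound: |13 − (19+1)| = |-7| = 7 ≤ 2√19 ≈ 8.7178 ✓.


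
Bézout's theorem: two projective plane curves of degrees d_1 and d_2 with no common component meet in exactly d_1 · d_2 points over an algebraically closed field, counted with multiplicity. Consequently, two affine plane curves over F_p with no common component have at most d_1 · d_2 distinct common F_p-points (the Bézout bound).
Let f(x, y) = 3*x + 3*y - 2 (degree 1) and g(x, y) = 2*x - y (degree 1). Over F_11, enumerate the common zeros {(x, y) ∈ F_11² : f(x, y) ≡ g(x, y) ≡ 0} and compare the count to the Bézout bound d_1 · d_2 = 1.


Common zeros: {(10, 9)}; count = 1; Bézout bound = 1.

deg(f) = 1, deg(g) = 1, so Bézout bound = 1.
Scan x ∈ F_11. For each x, list the y ∈ F_11 with f(x, y) ≡ 0 and those with g(x, y) ≡ 0 (mod 11); the common zeros in that column are the intersection.
  x = 0: f ≡ 0 at y ∈ {8}; g ≡ 0 at y ∈ {0}; common: ∅.
  x = 1: f ≡ 0 at y ∈ {7}; g ≡ 0 at y ∈ {2}; common: ∅.
  x = 2: f ≡ 0 at y ∈ {6}; g ≡ 0 at y ∈ {4}; common: ∅.
  x = 3: f ≡ 0 at y ∈ {5}; g ≡ 0 at y ∈ {6}; common: ∅.
  x = 4: f ≡ 0 at y ∈ {4}; g ≡ 0 at y ∈ {8}; common: ∅.
  x = 5: f ≡ 0 at y ∈ {3}; g ≡ 0 at y ∈ {10}; common: ∅.
  x = 6: f ≡ 0 at y ∈ {2}; g ≡ 0 at y ∈ {1}; common: ∅.
  x = 7: f ≡ 0 at y ∈ {1}; g ≡ 0 at y ∈ {3}; common: ∅.
  x = 8: f ≡ 0 at y ∈ {0}; g ≡ 0 at y ∈ {5}; common: ∅.
  x = 9: f ≡ 0 at y ∈ {10}; g ≡ 0 at y ∈ {7}; common: ∅.
  x = 10: f ≡ 0 at y ∈ {9}; g ≡ 0 at y ∈ {9}; common: {9}.
Collecting: common zeros = {(10, 9)}, so the count is 1.
Comparison with the Bézout bound: 1 ≤ 1 = deg(f)·deg(g), as expected for curves with no common component (the bound is attained).


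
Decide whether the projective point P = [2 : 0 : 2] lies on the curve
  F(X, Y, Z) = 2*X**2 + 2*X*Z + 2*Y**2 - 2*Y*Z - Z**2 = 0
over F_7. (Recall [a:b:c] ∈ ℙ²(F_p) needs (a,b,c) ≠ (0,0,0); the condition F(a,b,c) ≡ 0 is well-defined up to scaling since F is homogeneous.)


F(2,0,2) ≡ 5 (mod 7); P is NOT on the curve.

Evaluate F(2, 0, 2) term-by-term (mod 7).
  2*X**2 ↦ 2·4·1·1 = 8
  2*X*Z ↦ 2·2·1·2 = 8
  2*Y**2 ↦ 2·1·0·1 = 0
  -2*Y*Z ↦ -2·1·0·2 = 0
  -Z**2 ↦ -1·1·1·4 = -4
Sum: F(2, 0, 2) = (8) + (8) + (0) + (0) + (-4) = 12.
Reducing mod 7: 12 ≡ 5 (mod 7).
Since F(a, b, c) ≡ 5 ≠ 0 (mod 7), P does NOT lie on the curve.


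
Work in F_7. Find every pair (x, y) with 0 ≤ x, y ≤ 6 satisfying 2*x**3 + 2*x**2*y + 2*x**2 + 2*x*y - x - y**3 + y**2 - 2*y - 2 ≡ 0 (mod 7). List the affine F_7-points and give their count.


Affine F_7-points: {(0, 5), (3, 5), (4, 0), (5, 5)}; count = 4.

For each of the 49 pairs (x, y) ∈ F_7², evaluate f(x, y) mod 7. Record the zeros.
  x = 0: [0↦5, 1↦3, 2↦4, 3↦2, 4↦5, 5↦0, 6↦2]  zeros at y ∈ {5}
  x = 1: [0↦1, 1↦3, 2↦1, 3↦3, 4↦3, 5↦2, 6↦1]  zeros at y ∈ ∅
  x = 2: [0↦6, 1↦2, 2↦1, 3↦4, 4↦5, 5↦5, 6↦5]  zeros at y ∈ ∅
  x = 3: [0↦4, 1↦5, 2↦2, 3↦3, 4↦2, 5↦0, 6↦5]  zeros at y ∈ {5}
  x = 4: [0↦0, 1↦3, 2↦2, 3↦5, 4↦6, 5↦6, 6↦6]  zeros at y ∈ {0}
  x = 5: [0↦6, 1↦1, 2↦6, 3↦1, 4↦1, 5↦0, 6↦6]  zeros at y ∈ {5}
  x = 6: [0↦6, 1↦4, 2↦5, 3↦3, 4↦6, 5↦1, 6↦3]  zeros at y ∈ ∅
Collecting zeros: affine points = {(0, 5), (3, 5), (4, 0), (5, 5)}.
Total count |C(F_7)_aff| = 4.


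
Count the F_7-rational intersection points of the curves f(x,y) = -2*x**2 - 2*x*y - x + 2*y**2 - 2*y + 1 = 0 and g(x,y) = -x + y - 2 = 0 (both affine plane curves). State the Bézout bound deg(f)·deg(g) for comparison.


Common zeros: ∅; count = 0; Bézout bound = 2.

deg(f) = 2, deg(g) = 1, so Bézout bound = 2.
Scan x ∈ F_7. For each x, list the y ∈ F_7 with f(x, y) ≡ 0 and those with g(x, y) ≡ 0 (mod 7); the common zeros in that column are the intersection.
  x = 0: f ≡ 0 at y ∈ ∅; g ≡ 0 at y ∈ {2}; common: ∅.
  x = 1: f ≡ 0 at y ∈ {4, 5}; g ≡ 0 at y ∈ {3}; common: ∅.
  x = 2: f ≡ 0 at y ∈ ∅; g ≡ 0 at y ∈ {4}; common: ∅.
  x = 3: f ≡ 0 at y ∈ {2}; g ≡ 0 at y ∈ {5}; common: ∅.
  x = 4: f ≡ 0 at y ∈ {0, 5}; g ≡ 0 at y ∈ {6}; common: ∅.
  x = 5: f ≡ 0 at y ∈ {2, 4}; g ≡ 0 at y ∈ {0}; common: ∅.
  x = 6: f ≡ 0 at y ∈ {0}; g ≡ 0 at y ∈ {1}; common: ∅.
Collecting: common zeros = ∅, so the count is 0.
Comparison with the Bézout bound: 0 ≤ 2 = deg(f)·deg(g), as expected for curves with no common component (the affine F_7-count falls short of the bound because intersections may lie at infinity, over extension fields, or carry multiplicity).


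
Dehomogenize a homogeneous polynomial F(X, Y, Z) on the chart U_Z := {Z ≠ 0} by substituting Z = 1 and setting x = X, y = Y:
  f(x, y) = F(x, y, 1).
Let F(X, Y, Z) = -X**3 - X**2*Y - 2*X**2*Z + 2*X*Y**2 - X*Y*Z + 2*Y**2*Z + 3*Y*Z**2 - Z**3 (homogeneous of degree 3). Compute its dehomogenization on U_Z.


f(x, y) = -x**3 - x**2*y - 2*x**2 + 2*x*y**2 - x*y + 2*y**2 + 3*y - 1

On U_Z we set Z = 1. Each monomial c·X^i·Y^j·Z^k in F becomes c·x^i·y^j·1^k = c·x^i·y^j.
Substituting Z = 1: F(X, Y, 1) = -x**3 - x**2*y - 2*x**2 + 2*x*y**2 - x*y + 2*y**2 + 3*y - 1.
Note: deg(f) ≤ deg(F) = 3; strict inequality happens when F is divisible by Z (lost terms).


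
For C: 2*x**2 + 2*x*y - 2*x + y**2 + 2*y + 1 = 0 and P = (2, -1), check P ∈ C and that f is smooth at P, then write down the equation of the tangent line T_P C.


Tangent line at P: 4*x + 4*y - 4 = 0.

Step 1: f(2, -1) = 0, so P lies on C.
Step 2: partial derivatives
  f_x(x, y) = 4*x + 2*y - 2, f_y(x, y) = 2*x + 2*y + 2.
  f_x(P) = 4, f_y(P) = 4 (gradient nonzero, so P is smooth).
Step 3: tangent line at P: 4·(x − 2) + 4·(y − -1) = 0.
Expanding: 4*x + 4*y - 4 = 0.


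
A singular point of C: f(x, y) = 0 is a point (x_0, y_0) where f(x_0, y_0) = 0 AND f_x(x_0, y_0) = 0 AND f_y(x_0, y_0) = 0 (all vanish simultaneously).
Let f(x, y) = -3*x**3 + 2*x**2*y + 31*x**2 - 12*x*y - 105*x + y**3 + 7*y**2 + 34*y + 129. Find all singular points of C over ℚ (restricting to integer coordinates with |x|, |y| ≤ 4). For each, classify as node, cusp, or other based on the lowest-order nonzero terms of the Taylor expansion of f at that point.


Singular points: {(3, -2)}; classification: cusp.

Compute partial derivatives:
  f_x = -9*x**2 + 4*x*y + 62*x - 12*y - 105.
  f_y = 2*x**2 - 12*x + 3*y**2 + 14*y + 34.
Scan x_0 ∈ {−4, ..., 4}. For each x_0, f_y(x_0, y) is a polynomial in y; find its integer roots y ∈ {−4, ..., 4}, then test f_x and f at those candidates.
  x = -4: f_y(-4, y) = 3*y**2 + 14*y + 114; no integer root y with |y| ≤ 4.
  x = -3: f_y(-3, y) = 3*y**2 + 14*y + 88; no integer root y with |y| ≤ 4.
  x = -2: f_y(-2, y) = 3*y**2 + 14*y + 66; no integer root y with |y| ≤ 4.
  x = -1: f_y(-1, y) = 3*y**2 + 14*y + 48; no integer root y with |y| ≤ 4.
  x = 0: f_y(0, y) = 3*y**2 + 14*y + 34; no integer root y with |y| ≤ 4.
  x = 1: f_y(1, y) = 3*y**2 + 14*y + 24; no integer root y with |y| ≤ 4.
  x = 2: f_y(2, y) = 3*y**2 + 14*y + 18; no integer root y with |y| ≤ 4.
  x = 3: f_y(3, y) = 3*y**2 + 14*y + 16; vanishes at y ∈ {-2}. (3, -2): f_x = 0, f = 0 — SINGULAR.
  x = 4: f_y(4, y) = 3*y**2 + 14*y + 18; no integer root y with |y| ≤ 4.
Only singular point on the grid: (3, -2).
Classify: substitute x = 3 + u, y = -2 + v and expand: f = -3*u**3 + 2*u**2*v + v**3 + v**2.
No constant or linear terms (consistent with a singular point). Quadratic part: v**2. Cubic part: -3*u**3 + 2*u**2*v + v**3.
The quadratic part v**2 is a perfect square, so there is a single (double) tangent line v = 0, i.e. y = -2. Restricting the cubic part to that line (v = 0) leaves -3*u**3 ≠ 0, so f is not divisible by v and the branch is v² ≈ 3*u**3 to lowest order — this is a cusp.
Classification: cusp.


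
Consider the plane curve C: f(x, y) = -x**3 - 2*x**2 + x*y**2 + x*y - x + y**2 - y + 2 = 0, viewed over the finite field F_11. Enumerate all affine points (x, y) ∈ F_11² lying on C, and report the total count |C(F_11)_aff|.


Affine F_11-points: {(0, 5), (0, 7), (1, 1), (1, 10), (3, 6), (3, 10), (4, 3), (5, 4), (5, 10), (9, 1), (9, 7), (10, 1)}; count = 12.

For each of the 121 pairs (x, y) ∈ F_11², evaluate f(x, y) mod 11. Record the zeros.
  x = 0: [0↦2, 1↦2, 2↦4, 3↦8, 4↦3, 5↦0, 6↦10, 7↦0, 8↦3, 9↦8, 10↦4]  zeros at y ∈ {5, 7}
  x = 1: [0↦9, 1↦0, 2↦6, 3↦5, 4↦8, 5↦4, 6↦4, 7↦8, 8↦5, 9↦6, 10↦0]  zeros at y ∈ {1, 10}
  x = 2: [0↦6, 1↦10, 2↦9, 3↦3, 4↦3, 5↦9, 6↦10, 7↦6, 8↦8, 9↦5, 10↦8]  zeros at y ∈ ∅
  x = 3: [0↦9, 1↦4, 2↦7, 3↦7, 4↦4, 5↦9, 6↦0, 7↦10, 8↦6, 9↦10, 10↦0]  zeros at y ∈ {6, 10}
  x = 4: [0↦1, 1↦9, 2↦5, 3↦0, 4↦5, 5↦9, 6↦1, 7↦3, 8↦4, 9↦4, 10↦3]  zeros at y ∈ {3}
  x = 5: [0↦9, 1↦8, 2↦8, 3↦9, 4↦0, 5↦3, 6↦7, 7↦1, 8↦7, 9↦3, 10↦0]  zeros at y ∈ {4, 10}
  x = 6: [0↦5, 1↦6, 2↦10, 3↦6, 4↦5, 5↦7, 6↦1, 7↦9, 8↦9, 9↦1, 10↦7]  zeros at y ∈ ∅
  x = 7: [0↦5, 1↦8, 2↦5, 3↦7, 4↦3, 5↦4, 6↦10, 7↦10, 8↦4, 9↦3, 10↦7]  zeros at y ∈ ∅
  x = 8: [0↦3, 1↦8, 2↦9, 3↦6, 4↦10, 5↦10, 6↦6, 7↦9, 8↦8, 9↦3, 10↦5]  zeros at y ∈ ∅
  x = 9: [0↦4, 1↦0, 2↦5, 3↦8, 4↦9, 5↦8, 6↦5, 7↦0, 8↦4, 9↦6, 10↦6]  zeros at y ∈ {1, 7}
  x = 10: [0↦2, 1↦0, 2↦9, 3↦7, 4↦5, 5↦3, 6↦1, 7↦10, 8↦8, 9↦6, 10↦4]  zeros at y ∈ {1}
Collecting zeros: affine points = {(0, 5), (0, 7), (1, 1), (1, 10), (3, 6), (3, 10), (4, 3), (5, 4), (5, 10), (9, 1), (9, 7), (10, 1)}.
Total count |C(F_11)_aff| = 12.


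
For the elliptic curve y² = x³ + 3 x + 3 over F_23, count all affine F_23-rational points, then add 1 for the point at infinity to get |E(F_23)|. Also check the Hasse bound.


Affine points = {(0, 7), (0, 16), (3, 4), (3, 19), (9, 0), (13, 10), (13, 13), (14, 11), (14, 12), (18, 1), (18, 22), (20, 6), (20, 17), (21, 9), (21, 14)}; affine count = 15; |E(F_23)| = 16.

Discriminant check: Δ ∝ 4a³ + 27b² = 4·3³ + 27·3² = 4·27 + 27·9 ≡ 6 (mod 23). Nonzero ⇒ E is nonsingular.
For each x ∈ F_23, compute rhs = x³ + 3·x + 3 mod 23, then count y ∈ F_23 with y² ≡ rhs.
  x = 0: rhs = 3, matching y values: 7, 16 (2 points).
  x = 1: rhs = 7, matching y values: none (0 points).
  x = 2: rhs = 17, matching y values: none (0 points).
  x = 3: rhs = 16, matching y values: 4, 19 (2 points).
  x = 4: rhs = 10, matching y values: none (0 points).
  x = 5: rhs = 5, matching y values: none (0 points).
  x = 6: rhs = 7, matching y values: none (0 points).
  x = 7: rhs = 22, matching y values: none (0 points).
  x = 8: rhs = 10, matching y values: none (0 points).
  x = 9: rhs = 0, matching y values: 0 (1 points).
  x = 10: rhs = 21, matching y values: none (0 points).
  x = 11: rhs = 10, matching y values: none (0 points).
  x = 12: rhs = 19, matching y values: none (0 points).
  x = 13: rhs = 8, matching y values: 10, 13 (2 points).
  x = 14: rhs = 6, matching y values: 11, 12 (2 points).
  x = 15: rhs = 19, matching y values: none (0 points).
  x = 16: rhs = 7, matching y values: none (0 points).
  x = 17: rhs = 22, matching y values: none (0 points).
  x = 18: rhs = 1, matching y values: 1, 22 (2 points).
  x = 19: rhs = 19, matching y values: none (0 points).
  x = 20: rhs = 13, matching y values: 6, 17 (2 points).
  x = 21: rhs = 12, matching y values: 9, 14 (2 points).
  x = 22: rhs = 22, matching y values: none (0 points).
Total affine count: 15.
Full point count |E(F_23)| = 15 + 1 = 16.
Hasse bound: |16 − (23+1)| = |-8| = 8 ≤ 2√23 ≈ 9.5917 ✓.


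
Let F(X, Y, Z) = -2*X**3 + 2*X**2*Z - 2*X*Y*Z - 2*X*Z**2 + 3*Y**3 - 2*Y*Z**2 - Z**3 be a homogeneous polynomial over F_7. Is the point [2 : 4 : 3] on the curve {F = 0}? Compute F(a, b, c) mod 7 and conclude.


F(2,4,3) ≡ 3 (mod 7); P is NOT on the curve.

Evaluate F(2, 4, 3) term-by-term (mod 7).
  -2*X**3 ↦ -2·8·1·1 = -16
  2*X**2*Z ↦ 2·4·1·3 = 24
  -2*X*Y*Z ↦ -2·2·4·3 = -48
  -2*X*Z**2 ↦ -2·2·1·9 = -36
  3*Y**3 ↦ 3·1·64·1 = 192
  -2*Y*Z**2 ↦ -2·1·4·9 = -72
  -Z**3 ↦ -1·1·1·27 = -27
Sum: F(2, 4, 3) = (-16) + (24) + (-48) + (-36) + (192) + (-72) + (-27) = 17.
Reducing mod 7: 17 ≡ 3 (mod 7).
Since F(a, b, c) ≡ 3 ≠ 0 (mod 7), P does NOT lie on the curve.


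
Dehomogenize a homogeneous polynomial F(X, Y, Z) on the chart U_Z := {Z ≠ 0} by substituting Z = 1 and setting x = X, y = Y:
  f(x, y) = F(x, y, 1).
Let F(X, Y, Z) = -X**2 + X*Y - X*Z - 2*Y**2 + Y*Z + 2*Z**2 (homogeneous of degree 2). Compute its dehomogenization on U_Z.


f(x, y) = -x**2 + x*y - x - 2*y**2 + y + 2

On U_Z we set Z = 1. Each monomial c·X^i·Y^j·Z^k in F becomes c·x^i·y^j·1^k = c·x^i·y^j.
Substituting Z = 1: F(X, Y, 1) = -x**2 + x*y - x - 2*y**2 + y + 2.
Note: deg(f) ≤ deg(F) = 2; strict inequality happens when F is divisible by Z (lost terms).


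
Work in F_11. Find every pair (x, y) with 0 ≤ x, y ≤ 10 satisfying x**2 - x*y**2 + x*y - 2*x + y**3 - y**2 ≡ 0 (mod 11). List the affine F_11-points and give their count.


Affine F_11-points: {(0, 0), (0, 1), (1, 3), (2, 0), (2, 1), (2, 2), (5, 7), (6, 4), (6, 7), (7, 3), (8, 4)}; count = 11.

For each of the 121 pairs (x, y) ∈ F_11², evaluate f(x, y) mod 11. Record the zeros.
  x = 0: [0↦0, 1↦0, 2↦4, 3↦7, 4↦4, 5↦1, 6↦4, 7↦8, 8↦8, 9↦10, 10↦9]  zeros at y ∈ {0, 1}
  x = 1: [0↦10, 1↦10, 2↦1, 3↦0, 4↦2, 5↦2, 6↦6, 7↦9, 8↦6, 9↦3, 10↦6]  zeros at y ∈ {3}
  x = 2: [0↦0, 1↦0, 2↦0, 3↦6, 4↦2, 5↦5, 6↦10, 7↦1, 8↦6, 9↦9, 10↦5]  zeros at y ∈ {0, 1, 2}
  x = 3: [0↦3, 1↦3, 2↦1, 3↦3, 4↦4, 5↦10, 6↦5, 7↦6, 8↦8, 9↦6, 10↦6]  zeros at y ∈ ∅
  x = 4: [0↦8, 1↦8, 2↦4, 3↦2, 4↦8, 5↦6, 6↦2, 7↦2, 8↦1, 9↦5, 10↦9]  zeros at y ∈ ∅
  x = 5: [0↦4, 1↦4, 2↦9, 3↦3, 4↦3, 5↦4, 6↦1, 7↦0, 8↦7, 9↦6, 10↦3]  zeros at y ∈ {7}
  x = 6: [0↦2, 1↦2, 2↦5, 3↦6, 4↦0, 5↦4, 6↦2, 7↦0, 8↦4, 9↦9, 10↦10]  zeros at y ∈ {4, 7}
  x = 7: [0↦2, 1↦2, 2↦3, 3↦0, 4↦10, 5↦6, 6↦5, 7↦2, 8↦3, 9↦3, 10↦8]  zeros at y ∈ {3}
  x = 8: [0↦4, 1↦4, 2↦3, 3↦7, 4↦0, 5↦10, 6↦10, 7↦6, 8↦4, 9↦10, 10↦8]  zeros at y ∈ {4}
  x = 9: [0↦8, 1↦8, 2↦5, 3↦5, 4↦3, 5↦5, 6↦6, 7↦1, 8↦7, 9↦8, 10↦10]  zeros at y ∈ ∅
  x = 10: [0↦3, 1↦3, 2↦9, 3↦5, 4↦8, 5↦2, 6↦4, 7↦9, 8↦1, 9↦8, 10↦3]  zeros at y ∈ ∅
Collecting zeros: affine points = {(0, 0), (0, 1), (1, 3), (2, 0), (2, 1), (2, 2), (5, 7), (6, 4), (6, 7), (7, 3), (8, 4)}.
Total count |C(F_11)_aff| = 11.


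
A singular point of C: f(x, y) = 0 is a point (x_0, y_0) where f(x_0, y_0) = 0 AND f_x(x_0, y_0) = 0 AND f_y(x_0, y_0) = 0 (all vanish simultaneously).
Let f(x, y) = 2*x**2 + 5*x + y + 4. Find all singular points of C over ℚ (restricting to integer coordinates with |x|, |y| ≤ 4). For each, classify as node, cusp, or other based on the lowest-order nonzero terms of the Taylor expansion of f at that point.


No singular points in the scanned grid; C is smooth there.

Compute partial derivatives:
  f_x = 4*x + 5.
  f_y = 1.
f_y = 1 is a nonzero constant, so f_y never vanishes: no point (x, y) can satisfy f = f_x = f_y = 0. In particular no (x, y) ∈ {−4, ..., 4}² is singular; the curve is smooth.


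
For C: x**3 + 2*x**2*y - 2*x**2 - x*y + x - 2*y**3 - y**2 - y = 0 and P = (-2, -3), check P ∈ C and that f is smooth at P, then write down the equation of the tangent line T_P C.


Tangent line at P: 48*x - 39*y - 21 = 0.

Step 1: f(-2, -3) = 0, so P lies on C.
Step 2: partial derivatives
  f_x(x, y) = 3*x**2 + 4*x*y - 4*x - y + 1, f_y(x, y) = 2*x**2 - x - 6*y**2 - 2*y - 1.
  f_x(P) = 48, f_y(P) = -39 (gradient nonzero, so P is smooth).
Step 3: tangent line at P: 48·(x − -2) + -39·(y − -3) = 0.
Expanding: 48*x - 39*y - 21 = 0.


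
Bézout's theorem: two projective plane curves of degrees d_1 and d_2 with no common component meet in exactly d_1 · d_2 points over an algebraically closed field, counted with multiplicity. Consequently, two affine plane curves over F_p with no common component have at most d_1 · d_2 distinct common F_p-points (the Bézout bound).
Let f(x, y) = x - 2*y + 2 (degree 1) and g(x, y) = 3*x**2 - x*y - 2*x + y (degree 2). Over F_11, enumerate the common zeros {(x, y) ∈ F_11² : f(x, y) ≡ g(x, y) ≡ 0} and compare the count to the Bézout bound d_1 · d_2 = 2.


Common zeros: ∅; count = 0; Bézout bound = 2.

deg(f) = 1, deg(g) = 2, so Bézout bound = 2.
Scan x ∈ F_11. For each x, list the y ∈ F_11 with f(x, y) ≡ 0 and those with g(x, y) ≡ 0 (mod 11); the common zeros in that column are the intersection.
  x = 0: f ≡ 0 at y ∈ {1}; g ≡ 0 at y ∈ {0}; common: ∅.
  x = 1: f ≡ 0 at y ∈ {7}; g ≡ 0 at y ∈ ∅; common: ∅.
  x = 2: f ≡ 0 at y ∈ {2}; g ≡ 0 at y ∈ {8}; common: ∅.
  x = 3: f ≡ 0 at y ∈ {8}; g ≡ 0 at y ∈ {5}; common: ∅.
  x = 4: f ≡ 0 at y ∈ {3}; g ≡ 0 at y ∈ {6}; common: ∅.
  x = 5: f ≡ 0 at y ∈ {9}; g ≡ 0 at y ∈ {8}; common: ∅.
  x = 6: f ≡ 0 at y ∈ {4}; g ≡ 0 at y ∈ {6}; common: ∅.
  x = 7: f ≡ 0 at y ∈ {10}; g ≡ 0 at y ∈ {2}; common: ∅.
  x = 8: f ≡ 0 at y ∈ {5}; g ≡ 0 at y ∈ {0}; common: ∅.
  x = 9: f ≡ 0 at y ∈ {0}; g ≡ 0 at y ∈ {2}; common: ∅.
  x = 10: f ≡ 0 at y ∈ {6}; g ≡ 0 at y ∈ {3}; common: ∅.
Collecting: common zeros = ∅, so the count is 0.
Comparison with the Bézout bound: 0 ≤ 2 = deg(f)·deg(g), as expected for curves with no common component (the affine F_11-count falls short of the bound because intersections may lie at infinity, over extension fields, or carry multiplicity).


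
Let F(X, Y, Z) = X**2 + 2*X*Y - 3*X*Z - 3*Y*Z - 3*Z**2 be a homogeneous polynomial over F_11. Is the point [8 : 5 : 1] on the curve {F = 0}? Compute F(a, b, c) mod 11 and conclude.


F(8,5,1) ≡ 3 (mod 11); P is NOT on the curve.

Evaluate F(8, 5, 1) term-by-term (mod 11).
  X**2 ↦ 1·64·1·1 = 64
  2*X*Y ↦ 2·8·5·1 = 80
  -3*X*Z ↦ -3·8·1·1 = -24
  -3*Y*Z ↦ -3·1·5·1 = -15
  -3*Z**2 ↦ -3·1·1·1 = -3
Sum: F(8, 5, 1) = (64) + (80) + (-24) + (-15) + (-3) = 102.
Reducing mod 11: 102 ≡ 3 (mod 11).
Since F(a, b, c) ≡ 3 ≠ 0 (mod 11), P does NOT lie on the curve.


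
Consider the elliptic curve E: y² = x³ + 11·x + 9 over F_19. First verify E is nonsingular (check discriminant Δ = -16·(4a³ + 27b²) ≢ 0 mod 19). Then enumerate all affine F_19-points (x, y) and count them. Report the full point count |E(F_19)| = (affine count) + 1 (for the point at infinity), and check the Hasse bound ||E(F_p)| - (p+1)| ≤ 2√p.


Affine points = {(0, 3), (0, 16), (2, 1), (2, 18), (6, 5), (6, 14), (7, 7), (7, 12), (8, 1), (8, 18), (9, 1), (9, 18), (10, 6), (10, 13), (11, 6), (11, 13), (12, 8), (12, 11), (14, 0), (16, 5), (16, 14), (17, 6), (17, 13), (18, 4), (18, 15)}; affine count = 25; |E(F_19)| = 26.

Discriminant check: Δ ∝ 4a³ + 27b² = 4·11³ + 27·9² = 4·1331 + 27·81 ≡ 6 (mod 19). Nonzero ⇒ E is nonsingular.
For each x ∈ F_19, compute rhs = x³ + 11·x + 9 mod 19, then count y ∈ F_19 with y² ≡ rhs.
  x = 0: rhs = 9, matching y values: 3, 16 (2 points).
  x = 1: rhs = 2, matching y values: none (0 points).
  x = 2: rhs = 1, matching y values: 1, 18 (2 points).
  x = 3: rhs = 12, matching y values: none (0 points).
  x = 4: rhs = 3, matching y values: none (0 points).
  x = 5: rhs = 18, matching y values: none (0 points).
  x = 6: rhs = 6, matching y values: 5, 14 (2 points).
  x = 7: rhs = 11, matching y values: 7, 12 (2 points).
  x = 8: rhs = 1, matching y values: 1, 18 (2 points).
  x = 9: rhs = 1, matching y values: 1, 18 (2 points).
  x = 10: rhs = 17, matching y values: 6, 13 (2 points).
  x = 11: rhs = 17, matching y values: 6, 13 (2 points).
  x = 12: rhs = 7, matching y values: 8, 11 (2 points).
  x = 13: rhs = 12, matching y values: none (0 points).
  x = 14: rhs = 0, matching y values: 0 (1 points).
  x = 15: rhs = 15, matching y values: none (0 points).
  x = 16: rhs = 6, matching y values: 5, 14 (2 points).
  x = 17: rhs = 17, matching y values: 6, 13 (2 points).
  x = 18: rhs = 16, matching y values: 4, 15 (2 points).
Total affine count: 25.
Full point count |E(F_19)| = 25 + 1 = 26.
Hasse bound: |26 − (19+1)| = |6| = 6 ≤ 2√19 ≈ 8.7178 ✓.


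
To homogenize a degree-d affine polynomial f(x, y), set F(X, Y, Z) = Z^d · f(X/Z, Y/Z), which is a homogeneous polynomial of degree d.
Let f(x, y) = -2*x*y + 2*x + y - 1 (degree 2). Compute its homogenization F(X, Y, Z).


F(X, Y, Z) = -2*X*Y + 2*X*Z + Y*Z - Z**2

deg(f) = 2.
Substitute x = X/Z, y = Y/Z into f, then multiply by Z^2.
  monomial -2·x^1·y^1 ↦ -2·X^1·Y^1·Z^0.
  monomial 2·x^1·y^0 ↦ 2·X^1·Y^0·Z^1.
  monomial 1·x^0·y^1 ↦ 1·X^0·Y^1·Z^1.
  monomial -1·x^0·y^0 ↦ -1·X^0·Y^0·Z^2.
Collecting: F(X, Y, Z) = -2*X*Y + 2*X*Z + Y*Z - Z**2.


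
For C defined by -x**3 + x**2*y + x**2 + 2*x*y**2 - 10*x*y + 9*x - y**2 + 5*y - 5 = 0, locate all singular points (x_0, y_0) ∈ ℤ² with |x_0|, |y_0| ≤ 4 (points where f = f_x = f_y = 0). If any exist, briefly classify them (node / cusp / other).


Singular points: {(1, 2)}; classification: cusp.

Compute partial derivatives:
  f_x = -3*x**2 + 2*x*y + 2*x + 2*y**2 - 10*y + 9.
  f_y = x**2 + 4*x*y - 10*x - 2*y + 5.
Scan x_0 ∈ {−4, ..., 4}. For each x_0, f_y(x_0, y) is a polynomial in y; find its integer roots y ∈ {−4, ..., 4}, then test f_x and f at those candidates.
  x = -4: f_y(-4, y) = 61 - 18*y; no integer root y with |y| ≤ 4.
  x = -3: f_y(-3, y) = 44 - 14*y; no integer root y with |y| ≤ 4.
  x = -2: f_y(-2, y) = 29 - 10*y; no integer root y with |y| ≤ 4.
  x = -1: f_y(-1, y) = 16 - 6*y; no integer root y with |y| ≤ 4.
  x = 0: f_y(0, y) = 5 - 2*y; no integer root y with |y| ≤ 4.
  x = 1: f_y(1, y) = 2*y - 4; vanishes at y ∈ {2}. (1, 2): f_x = 0, f = 0 — SINGULAR.
  x = 2: f_y(2, y) = 6*y - 11; no integer root y with |y| ≤ 4.
  x = 3: f_y(3, y) = 10*y - 16; no integer root y with |y| ≤ 4.
  x = 4: f_y(4, y) = 14*y - 19; no integer root y with |y| ≤ 4.
Only singular point on the grid: (1, 2).
Classify: substitute x = 1 + u, y = 2 + v and expand: f = -u**3 + u**2*v + 2*u*v**2 + v**2.
No constant or linear terms (consistent with a singular point). Quadratic part: v**2. Cubic part: -u**3 + u**2*v + 2*u*v**2.
The quadratic part v**2 is a perfect square, so there is a single (double) tangent line v = 0, i.e. y = 2. Restricting the cubic part to that line (v = 0) leaves -u**3 ≠ 0, so f is not divisible by v and the branch is v² ≈ u**3 to lowest order — this is a cusp.
Classification: cusp.


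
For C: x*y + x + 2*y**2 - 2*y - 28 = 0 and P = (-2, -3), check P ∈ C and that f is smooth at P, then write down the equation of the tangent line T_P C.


Tangent line at P: -2*x - 16*y - 52 = 0.

Step 1: f(-2, -3) = 0, so P lies on C.
Step 2: partial derivatives
  f_x(x, y) = y + 1, f_y(x, y) = x + 4*y - 2.
  f_x(P) = -2, f_y(P) = -16 (gradient nonzero, so P is smooth).
Step 3: tangent line at P: -2·(x − -2) + -16·(y − -3) = 0.
Expanding: -2*x - 16*y - 52 = 0.


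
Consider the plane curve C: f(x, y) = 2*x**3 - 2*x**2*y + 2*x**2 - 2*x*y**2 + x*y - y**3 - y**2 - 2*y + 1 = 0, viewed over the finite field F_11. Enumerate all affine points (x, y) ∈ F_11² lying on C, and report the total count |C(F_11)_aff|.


Affine F_11-points: {(1, 7), (2, 1), (3, 8), (4, 1), (5, 1), (6, 10), (8, 6), (9, 6), (10, 6)}; count = 9.

For each of the 121 pairs (x, y) ∈ F_11², evaluate f(x, y) mod 11. Record the zeros.
  x = 0: [0↦1, 1↦8, 2↦7, 3↦3, 4↦1, 5↦6, 6↦1, 7↦2, 8↦3, 9↦9, 10↦3]  zeros at y ∈ ∅
  x = 1: [0↦5, 1↦9, 2↦1, 3↦8, 4↦2, 5↦10, 6↦4, 7↦0, 8↦3, 9↦7, 10↦6]  zeros at y ∈ {7}
  x = 2: [0↦3, 1↦0, 2↦3, 3↦6, 4↦3, 5↦10, 6↦10, 7↦8, 8↦9, 9↦7, 10↦7]  zeros at y ∈ {1}
  x = 3: [0↦7, 1↦4, 2↦3, 3↦9, 4↦5, 5↦7, 6↦9, 7↦5, 8↦0, 9↦10, 10↦7]  zeros at y ∈ {8}
  x = 4: [0↦7, 1↦0, 2↦2, 3↦7, 4↦9, 5↦2, 6↦2, 7↦3, 8↦10, 9↦6, 10↦7]  zeros at y ∈ {1}
  x = 5: [0↦4, 1↦0, 2↦1, 3↦1, 4↦5, 5↦7, 6↦1, 7↦3, 8↦7, 9↦7, 10↦8]  zeros at y ∈ {1}
  x = 6: [0↦10, 1↦5, 2↦1, 3↦3, 4↦5, 5↦1, 6↦7, 7↦6, 8↦3, 9↦3, 10↦0]  zeros at y ∈ {10}
  x = 7: [0↦4, 1↦5, 2↦3, 3↦3, 4↦10, 5↦7, 6↦10, 7↦2, 8↦10, 9↦6, 10↦6]  zeros at y ∈ ∅
  x = 8: [0↦9, 1↦1, 2↦8, 3↦2, 4↦10, 5↦4, 6↦0, 7↦3, 8↦7, 9↦6, 10↦5]  zeros at y ∈ {6}
  x = 9: [0↦4, 1↦5, 2↦6, 3↦1, 4↦6, 5↦4, 6↦0, 7↦10, 8↦6, 9↦4, 10↦9]  zeros at y ∈ {6}
  x = 10: [0↦1, 1↦7, 2↦9, 3↦1, 4↦10, 5↦8, 6↦0, 7↦2, 8↦8, 9↦1, 10↦8]  zeros at y ∈ {6}
Collecting zeros: affine points = {(1, 7), (2, 1), (3, 8), (4, 1), (5, 1), (6, 10), (8, 6), (9, 6), (10, 6)}.
Total count |C(F_11)_aff| = 9.


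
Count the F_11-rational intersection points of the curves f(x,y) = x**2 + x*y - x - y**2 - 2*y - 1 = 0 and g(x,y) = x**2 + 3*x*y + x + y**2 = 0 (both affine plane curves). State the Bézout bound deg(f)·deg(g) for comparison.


Common zeros: ∅; count = 0; Bézout bound = 4.

deg(f) = 2, deg(g) = 2, so Bézout bound = 4.
Scan x ∈ F_11. For each x, list the y ∈ F_11 with f(x, y) ≡ 0 and those with g(x, y) ≡ 0 (mod 11); the common zeros in that column are the intersection.
  x = 0: f ≡ 0 at y ∈ {10}; g ≡ 0 at y ∈ {0}; common: ∅.
  x = 1: f ≡ 0 at y ∈ ∅; g ≡ 0 at y ∈ {9, 10}; common: ∅.
  x = 2: f ≡ 0 at y ∈ {1, 10}; g ≡ 0 at y ∈ {2, 3}; common: ∅.
  x = 3: f ≡ 0 at y ∈ ∅; g ≡ 0 at y ∈ {1}; common: ∅.
  x = 4: f ≡ 0 at y ∈ {0, 2}; g ≡ 0 at y ∈ {1, 9}; common: ∅.
  x = 5: f ≡ 0 at y ∈ ∅; g ≡ 0 at y ∈ ∅; common: ∅.
  x = 6: f ≡ 0 at y ∈ {2}; g ≡ 0 at y ∈ ∅; common: ∅.
  x = 7: f ≡ 0 at y ∈ ∅; g ≡ 0 at y ∈ ∅; common: ∅.
  x = 8: f ≡ 0 at y ∈ {0, 6}; g ≡ 0 at y ∈ ∅; common: ∅.
  x = 9: f ≡ 0 at y ∈ {1, 6}; g ≡ 0 at y ∈ ∅; common: ∅.
  x = 10: f ≡ 0 at y ∈ ∅; g ≡ 0 at y ∈ {0, 3}; common: ∅.
Collecting: common zeros = ∅, so the count is 0.
Comparison with the Bézout bound: 0 ≤ 4 = deg(f)·deg(g), as expected for curves with no common component (the affine F_11-count falls short of the bound because intersections may lie at infinity, over extension fields, or carry multiplicity).


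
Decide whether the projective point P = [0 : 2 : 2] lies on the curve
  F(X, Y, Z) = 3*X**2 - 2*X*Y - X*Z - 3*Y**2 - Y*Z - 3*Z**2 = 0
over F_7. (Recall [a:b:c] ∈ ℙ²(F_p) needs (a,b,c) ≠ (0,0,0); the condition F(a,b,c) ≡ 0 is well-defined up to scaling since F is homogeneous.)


F(0,2,2) ≡ 0 (mod 7); P is on the curve.

Evaluate F(0, 2, 2) term-by-term (mod 7).
  3*X**2 ↦ 3·0·1·1 = 0
  -2*X*Y ↦ -2·0·2·1 = 0
  -X*Z ↦ -1·0·1·2 = 0
  -3*Y**2 ↦ -3·1·4·1 = -12
  -Y*Z ↦ -1·1·2·2 = -4
  -3*Z**2 ↦ -3·1·1·4 = -12
Sum: F(0, 2, 2) = (0) + (0) + (0) + (-12) + (-4) + (-12) = -28.
Reducing mod 7: -28 ≡ 0 (mod 7).
Since F(a, b, c) ≡ 0 (mod 7), P lies on the curve.


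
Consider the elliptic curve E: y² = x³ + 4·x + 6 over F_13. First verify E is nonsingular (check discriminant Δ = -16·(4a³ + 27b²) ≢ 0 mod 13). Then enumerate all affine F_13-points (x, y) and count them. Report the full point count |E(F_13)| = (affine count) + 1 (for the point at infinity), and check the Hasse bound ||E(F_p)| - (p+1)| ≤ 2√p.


Affine points = {(2, 3), (2, 10), (6, 5), (6, 8), (7, 0), (8, 2), (8, 11), (9, 2), (9, 11), (11, 4), (11, 9), (12, 1), (12, 12)}; affine count = 13; |E(F_13)| = 14.

Discriminant check: Δ ∝ 4a³ + 27b² = 4·4³ + 27·6² = 4·64 + 27·36 ≡ 6 (mod 13). Nonzero ⇒ E is nonsingular.
For each x ∈ F_13, compute rhs = x³ + 4·x + 6 mod 13, then count y ∈ F_13 with y² ≡ rhs.
  x = 0: rhs = 6, matching y values: none (0 points).
  x = 1: rhs = 11, matching y values: none (0 points).
  x = 2: rhs = 9, matching y values: 3, 10 (2 points).
  x = 3: rhs = 6, matching y values: none (0 points).
  x = 4: rhs = 8, matching y values: none (0 points).
  x = 5: rhs = 8, matching y values: none (0 points).
  x = 6: rhs = 12, matching y values: 5, 8 (2 points).
  x = 7: rhs = 0, matching y values: 0 (1 points).
  x = 8: rhs = 4, matching y values: 2, 11 (2 points).
  x = 9: rhs = 4, matching y values: 2, 11 (2 points).
  x = 10: rhs = 6, matching y values: none (0 points).
  x = 11: rhs = 3, matching y values: 4, 9 (2 points).
  x = 12: rhs = 1, matching y values: 1, 12 (2 points).
Total affine count: 13.
Full point count |E(F_13)| = 13 + 1 = 14.
Hasse bound: |14 − (13+1)| = |0| = 0 ≤ 2√13 ≈ 7.2111 ✓.


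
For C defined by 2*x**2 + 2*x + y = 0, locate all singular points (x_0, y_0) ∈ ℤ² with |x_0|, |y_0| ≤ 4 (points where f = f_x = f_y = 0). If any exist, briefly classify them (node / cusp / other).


No singular points in the scanned grid; C is smooth there.

Compute partial derivatives:
  f_x = 4*x + 2.
  f_y = 1.
f_y = 1 is a nonzero constant, so f_y never vanishes: no point (x, y) can satisfy f = f_x = f_y = 0. In particular no (x, y) ∈ {−4, ..., 4}² is singular; the curve is smooth.


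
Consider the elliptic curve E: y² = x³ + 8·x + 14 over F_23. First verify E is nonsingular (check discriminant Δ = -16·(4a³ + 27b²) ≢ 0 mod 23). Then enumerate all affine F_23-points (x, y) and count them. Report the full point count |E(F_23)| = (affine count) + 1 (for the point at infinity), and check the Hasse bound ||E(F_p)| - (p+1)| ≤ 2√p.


Affine points = {(1, 0), (4, 8), (4, 15), (5, 8), (5, 15), (6, 5), (6, 18), (10, 6), (10, 17), (14, 8), (14, 15), (15, 6), (15, 17), (16, 11), (16, 12), (17, 7), (17, 16), (20, 3), (20, 20), (21, 6), (21, 17)}; affine count = 21; |E(F_23)| = 22.

Discriminant check: Δ ∝ 4a³ + 27b² = 4·8³ + 27·14² = 4·512 + 27·196 ≡ 3 (mod 23). Nonzero ⇒ E is nonsingular.
For each x ∈ F_23, compute rhs = x³ + 8·x + 14 mod 23, then count y ∈ F_23 with y² ≡ rhs.
  x = 0: rhs = 14, matching y values: none (0 points).
  x = 1: rhs = 0, matching y values: 0 (1 points).
  x = 2: rhs = 15, matching y values: none (0 points).
  x = 3: rhs = 19, matching y values: none (0 points).
  x = 4: rhs = 18, matching y values: 8, 15 (2 points).
  x = 5: rhs = 18, matching y values: 8, 15 (2 points).
  x = 6: rhs = 2, matching y values: 5, 18 (2 points).
  x = 7: rhs = 22, matching y values: none (0 points).
  x = 8: rhs = 15, matching y values: none (0 points).
  x = 9: rhs = 10, matching y values: none (0 points).
  x = 10: rhs = 13, matching y values: 6, 17 (2 points).
  x = 11: rhs = 7, matching y values: none (0 points).
  x = 12: rhs = 21, matching y values: none (0 points).
  x = 13: rhs = 15, matching y values: none (0 points).
  x = 14: rhs = 18, matching y values: 8, 15 (2 points).
  x = 15: rhs = 13, matching y values: 6, 17 (2 points).
  x = 16: rhs = 6, matching y values: 11, 12 (2 points).
  x = 17: rhs = 3, matching y values: 7, 16 (2 points).
  x = 18: rhs = 10, matching y values: none (0 points).
  x = 19: rhs = 10, matching y values: none (0 points).
  x = 20: rhs = 9, matching y values: 3, 20 (2 points).
  x = 21: rhs = 13, matching y values: 6, 17 (2 points).
  x = 22: rhs = 5, matching y values: none (0 points).
Total affine count: 21.
Full point count |E(F_23)| = 21 + 1 = 22.
Hasse bound: |22 − (23+1)| = |-2| = 2 ≤ 2√23 ≈ 9.5917 ✓.
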